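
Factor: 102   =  2^1*3^1*17^1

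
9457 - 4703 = 4754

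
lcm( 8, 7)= 56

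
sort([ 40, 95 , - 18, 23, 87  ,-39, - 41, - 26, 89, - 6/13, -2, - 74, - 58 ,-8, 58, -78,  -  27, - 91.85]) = [ - 91.85, - 78,-74,-58, - 41,  -  39,-27,-26, - 18,-8,-2, - 6/13, 23 , 40 , 58 , 87,89 , 95]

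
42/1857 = 14/619 = 0.02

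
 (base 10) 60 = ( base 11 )55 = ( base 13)48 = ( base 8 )74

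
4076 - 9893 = - 5817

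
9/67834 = 9/67834 = 0.00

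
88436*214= 18925304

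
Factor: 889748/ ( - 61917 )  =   - 2^2*3^( - 1 ) *20639^( - 1)*222437^1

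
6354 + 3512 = 9866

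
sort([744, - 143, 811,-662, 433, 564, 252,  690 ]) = [ - 662, - 143, 252, 433, 564 , 690, 744, 811]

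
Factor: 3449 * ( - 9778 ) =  - 33724322 = - 2^1*3449^1*4889^1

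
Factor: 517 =11^1*47^1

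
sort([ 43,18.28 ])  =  [18.28,43 ]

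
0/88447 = 0 = 0.00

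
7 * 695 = 4865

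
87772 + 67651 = 155423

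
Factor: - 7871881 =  -43^1*183067^1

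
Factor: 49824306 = 2^1* 3^2*7^1*395431^1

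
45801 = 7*6543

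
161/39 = 4 + 5/39 = 4.13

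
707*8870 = 6271090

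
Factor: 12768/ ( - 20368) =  - 42/67 = - 2^1 * 3^1 *7^1*67^ (  -  1)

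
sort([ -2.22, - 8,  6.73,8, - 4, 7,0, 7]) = [ -8, - 4,-2.22, 0,  6.73, 7, 7, 8]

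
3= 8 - 5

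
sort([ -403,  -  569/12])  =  [ - 403, - 569/12 ]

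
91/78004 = 91/78004 = 0.00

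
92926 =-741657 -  - 834583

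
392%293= 99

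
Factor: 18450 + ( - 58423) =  - 71^1*563^1 = - 39973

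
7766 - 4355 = 3411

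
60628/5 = 12125+ 3/5  =  12125.60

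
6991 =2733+4258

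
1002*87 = 87174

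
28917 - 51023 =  - 22106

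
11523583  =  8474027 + 3049556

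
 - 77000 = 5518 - 82518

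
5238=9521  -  4283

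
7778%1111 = 1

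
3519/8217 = 391/913  =  0.43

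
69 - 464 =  - 395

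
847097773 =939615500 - 92517727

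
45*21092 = 949140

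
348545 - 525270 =-176725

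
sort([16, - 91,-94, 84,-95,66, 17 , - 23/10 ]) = [ - 95, - 94, - 91  , - 23/10, 16, 17 , 66 , 84]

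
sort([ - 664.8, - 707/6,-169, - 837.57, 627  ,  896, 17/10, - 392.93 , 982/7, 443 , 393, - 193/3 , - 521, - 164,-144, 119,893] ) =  [  -  837.57, - 664.8, - 521, -392.93, - 169, - 164, - 144,-707/6, - 193/3,17/10,119, 982/7, 393, 443, 627, 893,896]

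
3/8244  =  1/2748= 0.00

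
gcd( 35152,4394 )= 4394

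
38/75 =38/75 = 0.51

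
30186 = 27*1118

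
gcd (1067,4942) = 1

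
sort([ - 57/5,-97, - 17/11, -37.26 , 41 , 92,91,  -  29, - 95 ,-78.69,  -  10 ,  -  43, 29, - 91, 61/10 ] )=[ - 97, - 95, - 91,  -  78.69, - 43,  -  37.26, - 29,-57/5, - 10, - 17/11,61/10 , 29, 41, 91, 92 ] 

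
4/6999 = 4/6999 = 0.00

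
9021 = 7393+1628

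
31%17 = 14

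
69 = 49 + 20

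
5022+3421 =8443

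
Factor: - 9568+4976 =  - 4592 = -2^4*7^1 * 41^1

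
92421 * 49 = 4528629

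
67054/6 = 33527/3 = 11175.67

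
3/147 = 1/49 = 0.02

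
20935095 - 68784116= - 47849021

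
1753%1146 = 607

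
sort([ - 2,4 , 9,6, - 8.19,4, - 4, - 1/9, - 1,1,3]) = [ - 8.19, - 4,-2, - 1, - 1/9, 1,3,4, 4,6,9]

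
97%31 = 4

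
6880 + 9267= 16147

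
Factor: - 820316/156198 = -58594/11157 =- 2^1  *3^( - 1) * 3719^( - 1 )*29297^1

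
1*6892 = 6892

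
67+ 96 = 163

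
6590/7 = 941 + 3/7  =  941.43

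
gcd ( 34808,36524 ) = 4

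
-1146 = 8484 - 9630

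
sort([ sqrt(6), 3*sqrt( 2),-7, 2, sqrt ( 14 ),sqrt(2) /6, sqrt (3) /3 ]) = [ - 7,sqrt( 2) /6, sqrt ( 3)/3, 2, sqrt(6), sqrt(14 ),  3*sqrt (2 )]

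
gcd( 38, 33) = 1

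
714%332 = 50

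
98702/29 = 3403 + 15/29 = 3403.52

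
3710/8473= 3710/8473 = 0.44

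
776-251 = 525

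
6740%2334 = 2072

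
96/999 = 32/333 = 0.10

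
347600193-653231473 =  - 305631280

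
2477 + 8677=11154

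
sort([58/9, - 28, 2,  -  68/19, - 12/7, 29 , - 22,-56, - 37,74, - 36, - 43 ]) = [-56,-43  , - 37, - 36, - 28, - 22,- 68/19, - 12/7,2, 58/9, 29, 74 ]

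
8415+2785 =11200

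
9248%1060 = 768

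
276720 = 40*6918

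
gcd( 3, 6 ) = 3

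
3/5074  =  3/5074 = 0.00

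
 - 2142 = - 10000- - 7858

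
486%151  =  33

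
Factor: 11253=3^1*11^2*31^1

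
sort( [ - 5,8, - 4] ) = [ - 5,-4,8] 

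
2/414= 1/207 = 0.00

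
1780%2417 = 1780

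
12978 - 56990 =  - 44012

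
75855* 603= 45740565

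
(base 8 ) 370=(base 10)248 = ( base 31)80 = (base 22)b6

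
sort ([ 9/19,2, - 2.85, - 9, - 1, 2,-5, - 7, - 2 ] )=[ - 9 , - 7,-5, - 2.85, - 2,  -  1,9/19 , 2, 2]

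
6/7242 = 1/1207 = 0.00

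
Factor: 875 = 5^3*7^1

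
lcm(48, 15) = 240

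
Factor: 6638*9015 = 59841570 = 2^1*3^1*5^1*601^1*3319^1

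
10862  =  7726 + 3136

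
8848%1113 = 1057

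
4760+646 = 5406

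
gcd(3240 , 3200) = 40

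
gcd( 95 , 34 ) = 1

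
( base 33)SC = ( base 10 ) 936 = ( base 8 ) 1650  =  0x3a8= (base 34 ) ri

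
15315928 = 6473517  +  8842411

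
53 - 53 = 0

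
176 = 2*88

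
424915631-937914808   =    -  512999177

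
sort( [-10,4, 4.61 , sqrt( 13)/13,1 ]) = [ -10, sqrt( 13 ) /13,  1,  4, 4.61]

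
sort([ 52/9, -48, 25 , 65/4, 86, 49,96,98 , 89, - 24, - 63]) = [ - 63, - 48, - 24 , 52/9,65/4,  25,49  ,  86 , 89, 96, 98]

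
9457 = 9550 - 93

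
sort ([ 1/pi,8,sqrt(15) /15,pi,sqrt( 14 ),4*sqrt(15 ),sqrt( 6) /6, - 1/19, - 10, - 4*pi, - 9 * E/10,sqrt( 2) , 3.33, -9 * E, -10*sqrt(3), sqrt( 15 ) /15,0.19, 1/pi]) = [-9*E , - 10*sqrt( 3), - 4*pi ,- 10, - 9 * E/10, - 1/19, 0.19,sqrt( 15)/15 , sqrt(15) /15, 1/pi, 1/pi, sqrt ( 6) /6, sqrt (2) , pi,  3.33,sqrt(14),8,4*sqrt (15 )] 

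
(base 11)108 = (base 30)49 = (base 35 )3o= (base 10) 129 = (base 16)81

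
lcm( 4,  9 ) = 36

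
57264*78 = 4466592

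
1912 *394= 753328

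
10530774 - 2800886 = 7729888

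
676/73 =676/73 = 9.26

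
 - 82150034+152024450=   69874416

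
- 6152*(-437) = 2688424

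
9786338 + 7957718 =17744056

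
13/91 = 1/7 = 0.14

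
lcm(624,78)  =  624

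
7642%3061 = 1520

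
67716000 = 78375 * 864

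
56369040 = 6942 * 8120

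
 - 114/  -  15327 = 38/5109 = 0.01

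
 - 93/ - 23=4+ 1/23 = 4.04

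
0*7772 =0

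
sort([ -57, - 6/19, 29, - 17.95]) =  [ - 57, - 17.95, - 6/19,29]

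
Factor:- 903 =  - 3^1 * 7^1 * 43^1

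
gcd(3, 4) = 1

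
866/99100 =433/49550 = 0.01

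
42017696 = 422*99568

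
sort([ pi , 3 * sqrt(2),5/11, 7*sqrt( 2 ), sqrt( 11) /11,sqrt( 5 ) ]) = [ sqrt( 11)/11, 5/11,sqrt( 5), pi , 3*sqrt(2 ), 7*sqrt( 2) ] 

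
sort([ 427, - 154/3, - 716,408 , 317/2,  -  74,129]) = [ - 716, - 74, - 154/3,129,317/2,408, 427]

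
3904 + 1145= 5049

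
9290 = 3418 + 5872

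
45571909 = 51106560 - 5534651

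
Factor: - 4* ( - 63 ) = 2^2*3^2*7^1 =252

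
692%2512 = 692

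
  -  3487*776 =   -  2705912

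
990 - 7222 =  - 6232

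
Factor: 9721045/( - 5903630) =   -  2^(-1 )*73^1*26633^1 * 590363^(-1) = -1944209/1180726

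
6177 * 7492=46278084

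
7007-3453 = 3554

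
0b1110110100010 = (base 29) 90h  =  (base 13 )35B7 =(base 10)7586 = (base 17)1944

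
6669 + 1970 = 8639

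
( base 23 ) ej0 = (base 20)jc3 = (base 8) 17243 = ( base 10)7843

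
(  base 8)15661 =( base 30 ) 7Q9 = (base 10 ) 7089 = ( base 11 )5365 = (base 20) HE9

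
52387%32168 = 20219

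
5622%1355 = 202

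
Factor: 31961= 31^1*1031^1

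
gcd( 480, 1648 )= 16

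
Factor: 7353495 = 3^2*5^1*163411^1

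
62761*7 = 439327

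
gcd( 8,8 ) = 8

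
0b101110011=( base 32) bj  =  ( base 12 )26B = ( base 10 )371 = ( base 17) 14e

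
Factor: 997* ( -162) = - 161514 =-2^1* 3^4*997^1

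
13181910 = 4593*2870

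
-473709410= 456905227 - 930614637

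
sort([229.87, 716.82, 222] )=[ 222,229.87,716.82]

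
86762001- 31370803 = 55391198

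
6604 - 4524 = 2080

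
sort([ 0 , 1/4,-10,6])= [ - 10, 0,1/4,  6] 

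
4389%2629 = 1760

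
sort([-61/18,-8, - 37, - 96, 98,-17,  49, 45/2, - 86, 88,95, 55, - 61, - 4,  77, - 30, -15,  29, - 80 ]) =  [-96,-86, - 80, - 61  ,  -  37, - 30, - 17,  -  15, - 8, -4  , - 61/18,45/2, 29, 49, 55,77, 88, 95,98] 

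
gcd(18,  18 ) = 18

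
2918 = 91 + 2827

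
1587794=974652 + 613142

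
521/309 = 521/309 =1.69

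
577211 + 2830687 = 3407898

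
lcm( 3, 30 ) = 30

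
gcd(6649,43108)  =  1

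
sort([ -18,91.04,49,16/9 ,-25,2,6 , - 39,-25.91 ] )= [ - 39, - 25.91, - 25, - 18,16/9, 2, 6,49,  91.04 ] 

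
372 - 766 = -394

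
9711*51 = 495261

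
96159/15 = 6410 + 3/5 = 6410.60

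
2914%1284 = 346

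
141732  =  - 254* (-558)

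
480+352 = 832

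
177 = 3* 59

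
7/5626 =7/5626=0.00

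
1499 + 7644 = 9143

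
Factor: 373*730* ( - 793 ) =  - 2^1 *5^1*13^1*61^1*73^1*373^1 = - 215925970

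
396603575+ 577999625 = 974603200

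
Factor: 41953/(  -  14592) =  - 2^( - 8)*  3^ (-1)*19^ ( - 1 )* 41953^1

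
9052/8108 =2263/2027 = 1.12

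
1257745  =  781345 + 476400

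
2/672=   1/336= 0.00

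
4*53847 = 215388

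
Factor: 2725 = 5^2*109^1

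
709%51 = 46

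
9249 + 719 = 9968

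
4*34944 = 139776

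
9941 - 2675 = 7266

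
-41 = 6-47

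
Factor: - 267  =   - 3^1*89^1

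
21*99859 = 2097039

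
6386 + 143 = 6529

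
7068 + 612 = 7680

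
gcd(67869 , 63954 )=9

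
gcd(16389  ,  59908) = 1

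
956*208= 198848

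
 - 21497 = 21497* (-1 )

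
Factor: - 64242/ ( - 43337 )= 2^1*3^2*7^(-1 )*41^ ( -1)*43^1*83^1*151^( - 1)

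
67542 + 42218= 109760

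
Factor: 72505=5^1*17^1*853^1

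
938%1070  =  938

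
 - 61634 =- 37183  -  24451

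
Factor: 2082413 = 2082413^1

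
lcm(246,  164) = 492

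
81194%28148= 24898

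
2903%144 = 23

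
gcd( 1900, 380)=380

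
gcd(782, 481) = 1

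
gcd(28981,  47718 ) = 1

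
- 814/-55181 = 814/55181 = 0.01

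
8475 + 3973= 12448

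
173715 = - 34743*(  -  5)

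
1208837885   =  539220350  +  669617535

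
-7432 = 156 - 7588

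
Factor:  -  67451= - 37^1  *1823^1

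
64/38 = 1 +13/19 = 1.68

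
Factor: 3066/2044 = 3/2 = 2^( - 1)*3^1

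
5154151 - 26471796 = -21317645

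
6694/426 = 3347/213  =  15.71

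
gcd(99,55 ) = 11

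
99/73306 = 99/73306 = 0.00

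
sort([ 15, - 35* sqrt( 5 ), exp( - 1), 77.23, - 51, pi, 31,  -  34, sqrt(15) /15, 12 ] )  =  [ - 35*sqrt( 5), - 51,-34, sqrt( 15) /15, exp( - 1 ) , pi,12,15 , 31,  77.23 ]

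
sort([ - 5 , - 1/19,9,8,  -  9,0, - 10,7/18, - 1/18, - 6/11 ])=[ - 10, - 9, - 5, - 6/11, - 1/18 , - 1/19,  0,7/18 , 8,9 ] 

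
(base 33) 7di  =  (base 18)16G6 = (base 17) 1afc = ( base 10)8070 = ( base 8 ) 17606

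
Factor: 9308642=2^1*7^1*563^1*1181^1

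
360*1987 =715320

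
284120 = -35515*( - 8 )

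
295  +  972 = 1267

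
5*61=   305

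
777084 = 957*812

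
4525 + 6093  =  10618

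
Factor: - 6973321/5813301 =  - 3^(-1)*13^(-1)*41^1* 149059^( -1 ) * 170081^1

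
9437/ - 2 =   -  4719 + 1/2 = - 4718.50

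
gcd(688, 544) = 16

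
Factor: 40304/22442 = 88/49 = 2^3 * 7^( - 2 )*11^1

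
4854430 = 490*9907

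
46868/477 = 98  +  122/477 = 98.26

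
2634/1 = 2634 = 2634.00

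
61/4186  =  61/4186= 0.01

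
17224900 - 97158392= - 79933492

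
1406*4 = 5624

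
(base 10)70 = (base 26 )2I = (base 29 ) 2c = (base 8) 106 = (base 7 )130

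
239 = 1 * 239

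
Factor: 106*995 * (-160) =-16875200 = -2^6*5^2 * 53^1 * 199^1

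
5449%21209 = 5449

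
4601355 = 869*5295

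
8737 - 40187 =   -  31450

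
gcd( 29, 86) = 1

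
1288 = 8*161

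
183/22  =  8 + 7/22 =8.32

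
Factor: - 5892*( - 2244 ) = 2^4*3^2*11^1*17^1*491^1 = 13221648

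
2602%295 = 242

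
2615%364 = 67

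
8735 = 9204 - 469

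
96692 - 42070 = 54622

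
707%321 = 65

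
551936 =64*8624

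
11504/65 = 11504/65  =  176.98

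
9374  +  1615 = 10989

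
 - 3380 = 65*( - 52) 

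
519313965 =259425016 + 259888949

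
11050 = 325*34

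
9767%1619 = 53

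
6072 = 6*1012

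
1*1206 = 1206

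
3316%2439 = 877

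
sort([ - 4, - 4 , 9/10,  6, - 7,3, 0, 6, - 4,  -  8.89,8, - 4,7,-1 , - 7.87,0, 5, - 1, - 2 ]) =[ - 8.89, - 7.87 , - 7, - 4, - 4, - 4, - 4,  -  2, - 1, - 1, 0, 0, 9/10, 3, 5, 6, 6 , 7, 8]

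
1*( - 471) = - 471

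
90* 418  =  37620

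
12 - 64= - 52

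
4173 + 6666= 10839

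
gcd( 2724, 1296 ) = 12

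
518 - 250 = 268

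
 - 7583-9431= - 17014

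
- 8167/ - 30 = 272 + 7/30 = 272.23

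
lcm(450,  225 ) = 450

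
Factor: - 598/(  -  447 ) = 2^1*3^( -1)*13^1*23^1*149^( - 1)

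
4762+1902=6664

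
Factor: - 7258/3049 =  - 2^1*19^1*191^1*3049^( - 1) 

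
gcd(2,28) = 2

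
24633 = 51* 483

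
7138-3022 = 4116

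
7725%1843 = 353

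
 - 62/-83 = 62/83 = 0.75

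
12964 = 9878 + 3086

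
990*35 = 34650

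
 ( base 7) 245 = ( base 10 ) 131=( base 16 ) 83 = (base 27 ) 4n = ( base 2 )10000011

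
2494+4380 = 6874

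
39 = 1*39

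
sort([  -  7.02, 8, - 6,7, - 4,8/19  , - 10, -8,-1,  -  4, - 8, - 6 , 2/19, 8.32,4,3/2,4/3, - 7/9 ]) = [ - 10 , - 8 , - 8, - 7.02,-6, - 6 ,-4,  -  4 , -1, - 7/9,2/19,8/19, 4/3, 3/2, 4,7 , 8,8.32]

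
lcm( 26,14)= 182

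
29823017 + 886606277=916429294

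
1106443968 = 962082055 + 144361913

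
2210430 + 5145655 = 7356085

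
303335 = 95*3193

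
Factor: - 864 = -2^5 * 3^3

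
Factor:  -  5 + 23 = 2^1*3^2 = 18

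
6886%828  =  262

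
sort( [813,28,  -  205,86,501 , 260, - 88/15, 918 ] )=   [ - 205, - 88/15,28,86, 260, 501, 813,918]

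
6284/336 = 1571/84 = 18.70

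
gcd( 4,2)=2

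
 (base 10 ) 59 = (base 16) 3b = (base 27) 25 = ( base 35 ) 1O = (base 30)1T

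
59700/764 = 14925/191 = 78.14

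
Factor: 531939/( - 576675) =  - 761/825 = - 3^( - 1)* 5^( - 2 )*11^( - 1)*761^1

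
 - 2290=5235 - 7525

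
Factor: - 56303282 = -2^1*7^1*4021663^1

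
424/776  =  53/97=0.55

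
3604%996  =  616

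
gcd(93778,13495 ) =1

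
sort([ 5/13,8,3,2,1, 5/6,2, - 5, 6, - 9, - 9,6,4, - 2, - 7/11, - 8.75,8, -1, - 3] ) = [ - 9, - 9,  -  8.75, - 5, - 3, - 2, - 1, - 7/11,5/13,5/6,1,2,2 , 3,4,6, 6,8,8 ]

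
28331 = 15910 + 12421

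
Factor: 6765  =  3^1*5^1*11^1*41^1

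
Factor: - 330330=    - 2^1 * 3^1*5^1*7^1 * 11^2 * 13^1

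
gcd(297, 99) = 99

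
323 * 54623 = 17643229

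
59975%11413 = 2910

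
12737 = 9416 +3321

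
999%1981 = 999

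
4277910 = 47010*91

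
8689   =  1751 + 6938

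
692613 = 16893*41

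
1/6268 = 1/6268 = 0.00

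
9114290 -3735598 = 5378692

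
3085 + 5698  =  8783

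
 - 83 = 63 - 146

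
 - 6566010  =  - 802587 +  - 5763423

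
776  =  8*97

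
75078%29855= 15368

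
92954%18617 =18486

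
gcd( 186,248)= 62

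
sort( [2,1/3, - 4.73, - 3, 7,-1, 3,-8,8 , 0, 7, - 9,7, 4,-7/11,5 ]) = [-9,  -  8,  -  4.73, -3,-1, - 7/11, 0, 1/3, 2,3, 4,5,7,  7, 7,8]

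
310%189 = 121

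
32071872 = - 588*(- 54544 )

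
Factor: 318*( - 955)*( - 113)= 34316970 = 2^1*3^1*5^1*53^1 * 113^1*191^1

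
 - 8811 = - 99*89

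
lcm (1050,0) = 0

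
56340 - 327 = 56013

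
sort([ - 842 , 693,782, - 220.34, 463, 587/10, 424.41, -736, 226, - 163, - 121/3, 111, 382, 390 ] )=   [ - 842, - 736, - 220.34, - 163, - 121/3  ,  587/10,111, 226,382,390,424.41, 463,693, 782]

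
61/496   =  61/496 = 0.12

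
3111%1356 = 399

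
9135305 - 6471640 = 2663665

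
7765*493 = 3828145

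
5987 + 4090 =10077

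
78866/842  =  39433/421 = 93.67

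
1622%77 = 5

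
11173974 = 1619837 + 9554137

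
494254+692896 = 1187150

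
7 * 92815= 649705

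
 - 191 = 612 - 803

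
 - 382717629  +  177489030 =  - 205228599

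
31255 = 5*6251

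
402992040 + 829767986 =1232760026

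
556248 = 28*19866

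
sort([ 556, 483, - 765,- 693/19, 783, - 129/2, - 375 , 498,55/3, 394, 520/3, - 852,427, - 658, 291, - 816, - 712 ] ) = [ - 852, - 816, - 765, - 712, - 658, - 375, - 129/2, - 693/19,55/3,520/3,291 , 394 , 427,483, 498, 556,783 ] 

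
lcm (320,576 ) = 2880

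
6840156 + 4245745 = 11085901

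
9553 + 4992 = 14545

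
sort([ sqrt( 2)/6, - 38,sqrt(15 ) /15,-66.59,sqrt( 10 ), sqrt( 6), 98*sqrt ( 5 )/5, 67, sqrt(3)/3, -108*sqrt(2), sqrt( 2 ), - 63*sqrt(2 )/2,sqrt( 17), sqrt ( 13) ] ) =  [ - 108*sqrt ( 2), - 66.59, - 63 * sqrt( 2)/2, - 38, sqrt( 2) /6, sqrt( 15 ) /15, sqrt( 3)/3,sqrt( 2), sqrt( 6 ), sqrt( 10),sqrt( 13 ),sqrt( 17), 98*sqrt(5 ) /5, 67]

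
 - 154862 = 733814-888676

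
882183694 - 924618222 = - 42434528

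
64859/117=64859/117 = 554.35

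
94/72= 47/36 = 1.31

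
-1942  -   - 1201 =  - 741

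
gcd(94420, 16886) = 2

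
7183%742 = 505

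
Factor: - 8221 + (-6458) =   -  3^2*7^1*233^1 = -14679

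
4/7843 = 4/7843 = 0.00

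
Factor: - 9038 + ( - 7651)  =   - 16689 =- 3^1 * 5563^1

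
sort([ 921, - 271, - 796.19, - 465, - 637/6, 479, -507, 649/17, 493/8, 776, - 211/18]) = [ - 796.19, - 507,  -  465, - 271 , - 637/6,-211/18,  649/17,  493/8,479, 776, 921] 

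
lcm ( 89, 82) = 7298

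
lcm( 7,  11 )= 77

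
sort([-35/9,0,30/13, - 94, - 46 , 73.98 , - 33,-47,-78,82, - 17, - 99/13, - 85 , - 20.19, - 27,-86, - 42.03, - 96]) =[ - 96,  -  94, - 86,-85, -78, - 47, - 46, - 42.03, - 33, - 27, - 20.19,-17 , - 99/13, - 35/9, 0,30/13,73.98, 82]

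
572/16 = 35 + 3/4 = 35.75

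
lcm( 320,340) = 5440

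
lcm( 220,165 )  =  660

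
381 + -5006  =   - 4625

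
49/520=49/520 = 0.09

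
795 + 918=1713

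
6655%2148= 211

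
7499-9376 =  - 1877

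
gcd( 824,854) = 2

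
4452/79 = 56 +28/79 = 56.35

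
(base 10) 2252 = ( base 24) 3LK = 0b100011001100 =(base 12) 1378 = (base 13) 1043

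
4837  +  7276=12113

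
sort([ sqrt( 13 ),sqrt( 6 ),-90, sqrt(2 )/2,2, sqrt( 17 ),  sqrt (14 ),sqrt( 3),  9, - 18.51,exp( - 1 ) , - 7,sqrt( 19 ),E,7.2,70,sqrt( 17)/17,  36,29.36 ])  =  [ - 90, - 18.51, - 7, sqrt(17)/17,exp( - 1 ),sqrt( 2 )/2,sqrt( 3 ), 2,sqrt( 6), E,sqrt( 13 ) , sqrt(14 ),sqrt( 17 ), sqrt(19 ) , 7.2,9,29.36,36 , 70]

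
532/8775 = 532/8775 = 0.06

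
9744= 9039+705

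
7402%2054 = 1240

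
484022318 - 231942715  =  252079603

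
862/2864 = 431/1432 = 0.30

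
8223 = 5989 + 2234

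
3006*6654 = 20001924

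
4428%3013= 1415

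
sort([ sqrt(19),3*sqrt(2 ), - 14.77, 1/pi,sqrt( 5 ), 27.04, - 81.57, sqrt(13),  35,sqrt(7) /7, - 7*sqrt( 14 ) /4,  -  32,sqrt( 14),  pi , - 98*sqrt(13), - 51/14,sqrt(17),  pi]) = [ - 98*sqrt(13 ),-81.57, - 32, - 14.77 ,-7*sqrt(14)/4, -51/14 , 1/pi,  sqrt( 7) /7, sqrt (5), pi,pi,sqrt(13), sqrt ( 14 ),sqrt(17 ),3*sqrt(2), sqrt(19),27.04 , 35 ] 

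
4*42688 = 170752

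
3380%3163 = 217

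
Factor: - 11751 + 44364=3^1*7^1*1553^1 = 32613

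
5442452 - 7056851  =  -1614399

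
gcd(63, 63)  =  63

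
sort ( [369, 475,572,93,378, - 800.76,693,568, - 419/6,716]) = [ - 800.76, - 419/6 , 93 , 369,378,475,  568, 572,693,716]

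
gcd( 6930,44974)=2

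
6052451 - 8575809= -2523358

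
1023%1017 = 6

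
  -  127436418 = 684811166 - 812247584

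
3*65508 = 196524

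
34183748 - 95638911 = - 61455163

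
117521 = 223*527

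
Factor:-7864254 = -2^1*3^2*359^1*1217^1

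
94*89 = 8366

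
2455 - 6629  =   - 4174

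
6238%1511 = 194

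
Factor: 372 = 2^2  *3^1*31^1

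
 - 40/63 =-40/63 = - 0.63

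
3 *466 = 1398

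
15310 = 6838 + 8472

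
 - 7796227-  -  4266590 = -3529637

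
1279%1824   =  1279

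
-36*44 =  - 1584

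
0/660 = 0 = 0.00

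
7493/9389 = 7493/9389  =  0.80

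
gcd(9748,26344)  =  4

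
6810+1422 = 8232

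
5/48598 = 5/48598 = 0.00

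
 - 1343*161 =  - 216223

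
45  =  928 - 883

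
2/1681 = 2/1681= 0.00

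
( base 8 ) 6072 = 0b110000111010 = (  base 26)4ga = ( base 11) 2396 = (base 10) 3130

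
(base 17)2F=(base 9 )54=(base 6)121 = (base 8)61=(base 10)49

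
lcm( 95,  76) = 380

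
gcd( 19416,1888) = 8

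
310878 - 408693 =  - 97815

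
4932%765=342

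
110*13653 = 1501830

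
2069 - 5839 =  - 3770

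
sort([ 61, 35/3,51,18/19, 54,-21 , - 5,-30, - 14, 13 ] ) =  [-30, - 21, - 14,-5,18/19, 35/3,13,51, 54,61 ]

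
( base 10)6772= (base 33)677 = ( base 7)25513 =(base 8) 15164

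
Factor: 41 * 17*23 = 16031 = 17^1*23^1*41^1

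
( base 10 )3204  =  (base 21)75C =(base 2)110010000100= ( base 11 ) 2453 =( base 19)8gc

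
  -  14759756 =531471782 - 546231538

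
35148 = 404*87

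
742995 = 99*7505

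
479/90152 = 479/90152 = 0.01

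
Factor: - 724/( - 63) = 2^2 * 3^(- 2 )*7^(  -  1)*181^1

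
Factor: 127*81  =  10287 = 3^4*127^1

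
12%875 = 12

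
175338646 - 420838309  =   - 245499663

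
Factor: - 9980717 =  - 17^1*587101^1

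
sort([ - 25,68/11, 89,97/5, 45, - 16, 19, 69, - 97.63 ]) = [-97.63, - 25,  -  16, 68/11, 19,97/5 , 45,69,89]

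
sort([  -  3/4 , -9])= [ - 9, - 3/4 ]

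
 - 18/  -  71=18/71  =  0.25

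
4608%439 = 218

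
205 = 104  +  101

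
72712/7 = 10387 + 3/7  =  10387.43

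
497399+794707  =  1292106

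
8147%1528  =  507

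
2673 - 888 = 1785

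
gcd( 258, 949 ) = 1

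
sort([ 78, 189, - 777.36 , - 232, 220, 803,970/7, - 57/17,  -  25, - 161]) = [- 777.36,-232,- 161,- 25,-57/17, 78  ,  970/7, 189, 220, 803 ]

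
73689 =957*77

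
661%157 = 33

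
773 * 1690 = 1306370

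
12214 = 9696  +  2518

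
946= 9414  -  8468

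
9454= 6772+2682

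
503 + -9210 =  - 8707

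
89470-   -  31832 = 121302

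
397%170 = 57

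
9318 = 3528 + 5790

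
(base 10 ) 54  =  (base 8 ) 66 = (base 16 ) 36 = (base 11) 4a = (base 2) 110110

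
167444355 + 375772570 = 543216925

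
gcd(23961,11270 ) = 49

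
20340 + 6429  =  26769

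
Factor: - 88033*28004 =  - 2465276132 = - 2^2*11^1*53^1*151^1*7001^1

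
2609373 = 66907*39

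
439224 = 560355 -121131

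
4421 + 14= 4435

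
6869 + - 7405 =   -  536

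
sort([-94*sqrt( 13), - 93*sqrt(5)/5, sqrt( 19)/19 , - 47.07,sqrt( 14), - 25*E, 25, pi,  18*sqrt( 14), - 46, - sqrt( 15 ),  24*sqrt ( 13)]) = [ - 94* sqrt( 13 ), - 25*E, - 47.07, - 46, - 93 * sqrt( 5)/5,- sqrt(15), sqrt ( 19)/19, pi, sqrt(14), 25,18*sqrt(14 ), 24*sqrt( 13)]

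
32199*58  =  1867542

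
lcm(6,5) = 30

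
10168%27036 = 10168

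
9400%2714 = 1258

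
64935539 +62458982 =127394521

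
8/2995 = 8/2995 = 0.00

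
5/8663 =5/8663  =  0.00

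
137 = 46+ 91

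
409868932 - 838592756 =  - 428723824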